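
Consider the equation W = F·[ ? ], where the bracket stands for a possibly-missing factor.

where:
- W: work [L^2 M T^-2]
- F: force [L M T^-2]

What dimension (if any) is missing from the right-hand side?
[L] — length (e.g. a distance d)

W has dimensions [L^2 M T^-2]; F has dimensions [L M T^-2].
The bracketed factor must supply [L^2 M T^-2] / [L M T^-2] = [L].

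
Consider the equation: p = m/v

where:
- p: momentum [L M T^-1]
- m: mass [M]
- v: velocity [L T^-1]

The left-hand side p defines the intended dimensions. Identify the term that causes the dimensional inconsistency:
The right-hand side term m/v

p has dimensions [L M T^-1], but m/v has dimensions [L^-1 M T], so the term m/v is dimensionally wrong for p.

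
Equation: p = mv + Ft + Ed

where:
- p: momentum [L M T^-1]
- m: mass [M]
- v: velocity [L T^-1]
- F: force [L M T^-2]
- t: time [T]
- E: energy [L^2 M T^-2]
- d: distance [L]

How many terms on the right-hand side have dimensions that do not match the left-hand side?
1

LHS p: [L M T^-1]
- mv: [L M T^-1] ✓
- Ft: [L M T^-1] ✓
- Ed: [L^3 M T^-2] ✗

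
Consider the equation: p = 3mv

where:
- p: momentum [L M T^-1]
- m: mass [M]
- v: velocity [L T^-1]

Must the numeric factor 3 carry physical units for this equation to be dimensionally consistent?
No

p has dimensions [L M T^-1] and mv already has dimensions [L M T^-1], so the equation balances without 3 contributing any dimensions. 3 is a pure (dimensionless) number; changing or removing it would not affect dimensional consistency.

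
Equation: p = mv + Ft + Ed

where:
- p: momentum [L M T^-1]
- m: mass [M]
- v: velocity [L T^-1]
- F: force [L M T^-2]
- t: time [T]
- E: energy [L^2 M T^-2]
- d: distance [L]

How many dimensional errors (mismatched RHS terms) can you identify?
1

LHS p: [L M T^-1]
- mv: [L M T^-1] ✓
- Ft: [L M T^-1] ✓
- Ed: [L^3 M T^-2] ✗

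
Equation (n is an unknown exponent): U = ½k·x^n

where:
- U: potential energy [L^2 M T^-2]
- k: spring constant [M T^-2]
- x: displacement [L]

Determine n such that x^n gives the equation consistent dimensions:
n = 2

U has dimensions [L^2 M T^-2]; x has dimensions [L].
The rest of the RHS has dimensions [M T^-2], so x^n must supply [L^2].
With n = 2: ½k·x^2 has dimensions [L^2 M T^-2], matching the LHS ✓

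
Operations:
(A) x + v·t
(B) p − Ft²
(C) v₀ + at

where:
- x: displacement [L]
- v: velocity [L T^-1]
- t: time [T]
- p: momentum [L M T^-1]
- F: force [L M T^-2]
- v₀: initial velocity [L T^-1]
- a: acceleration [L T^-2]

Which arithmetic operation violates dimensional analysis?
(B) p − Ft²

(A) x + v·t: x [L] and v·t [L] — same dimensions ✓
(B) p − Ft²: p [L M T^-1] and Ft² [L M] — different dimensions cannot be added/subtracted ✗
(C) v₀ + at: v₀ [L T^-1] and at [L T^-1] — same dimensions ✓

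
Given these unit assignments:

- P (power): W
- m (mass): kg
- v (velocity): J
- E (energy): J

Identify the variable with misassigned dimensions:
v

The variable v (velocity) should have units m/s, not J.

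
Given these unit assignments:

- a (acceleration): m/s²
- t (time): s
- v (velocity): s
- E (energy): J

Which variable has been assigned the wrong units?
v

The variable v (velocity) should have units m/s, not s.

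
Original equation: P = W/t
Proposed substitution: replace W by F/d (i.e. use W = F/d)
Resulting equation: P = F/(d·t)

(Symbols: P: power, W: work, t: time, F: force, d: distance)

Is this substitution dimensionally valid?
No

[W] = [L^2 M T^-2] and [F/d] = [M T^-2]. These differ, so the substitution replaces a quantity by one of different dimensions and the result P = F/(d·t) has LHS [L^2 M T^-3] vs RHS [M T^-3] — inconsistent.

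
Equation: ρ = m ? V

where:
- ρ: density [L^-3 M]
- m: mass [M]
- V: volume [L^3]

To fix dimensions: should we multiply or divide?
division (÷): ρ = m ÷ V

ρ [L^-3 M]; m [M]; V [L^3].
m × V → [L^3 M] ✗
m ÷ V → [L^-3 M] ✓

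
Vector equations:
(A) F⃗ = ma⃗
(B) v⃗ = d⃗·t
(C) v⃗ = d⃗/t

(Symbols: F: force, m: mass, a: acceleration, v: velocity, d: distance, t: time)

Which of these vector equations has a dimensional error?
(B) v⃗ = d⃗·t

(A) F⃗ = ma⃗: LHS [L M T^-2], RHS [L M T^-2] ✓ — Force and acceleration are vectors, mass is a scalar
(B) v⃗ = d⃗·t: LHS [L T^-1], RHS [L T] ✗ — velocity is displacement per time; should be d⃗/t
(C) v⃗ = d⃗/t: LHS [L T^-1], RHS [L T^-1] ✓ — displacement (vector) divided by time (scalar)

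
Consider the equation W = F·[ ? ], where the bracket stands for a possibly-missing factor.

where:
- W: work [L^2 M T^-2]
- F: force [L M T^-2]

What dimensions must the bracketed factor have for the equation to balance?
[L] — length (e.g. a distance d)

W has dimensions [L^2 M T^-2]; F has dimensions [L M T^-2].
The bracketed factor must supply [L^2 M T^-2] / [L M T^-2] = [L].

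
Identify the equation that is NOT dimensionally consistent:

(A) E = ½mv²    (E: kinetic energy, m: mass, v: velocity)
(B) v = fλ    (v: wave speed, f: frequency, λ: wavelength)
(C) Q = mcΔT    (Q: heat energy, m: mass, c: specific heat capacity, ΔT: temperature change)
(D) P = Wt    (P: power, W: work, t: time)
(D) P = Wt

The equation (D) P = Wt is dimensionally incorrect.

LHS (P): [L^2 M T^-3]
RHS (Wt): [L^2 M T^-1] ✗

The dimensions do not match. The other three equations balance.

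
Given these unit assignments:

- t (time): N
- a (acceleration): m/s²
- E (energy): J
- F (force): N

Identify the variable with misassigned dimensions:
t

The variable t (time) should have units s, not N.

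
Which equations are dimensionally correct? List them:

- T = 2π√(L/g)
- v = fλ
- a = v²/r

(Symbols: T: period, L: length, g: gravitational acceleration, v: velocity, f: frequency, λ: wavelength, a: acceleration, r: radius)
Dimensionally correct: T = 2π√(L/g), v = fλ, a = v²/r
Dimensionally incorrect: none
Ordered (correct first, then incorrect): T = 2π√(L/g), v = fλ, a = v²/r

- T = 2π√(L/g): LHS [T], RHS [T] → correct ✓
- v = fλ: LHS [L T^-1], RHS [L T^-1] → correct ✓
- a = v²/r: LHS [L T^-2], RHS [L T^-2] → correct ✓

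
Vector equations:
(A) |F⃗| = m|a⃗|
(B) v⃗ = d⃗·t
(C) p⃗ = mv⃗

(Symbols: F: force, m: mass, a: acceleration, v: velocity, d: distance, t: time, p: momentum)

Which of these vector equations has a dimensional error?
(B) v⃗ = d⃗·t

(A) |F⃗| = m|a⃗|: LHS [L M T^-2], RHS [L M T^-2] ✓ — magnitudes of vectors are scalars
(B) v⃗ = d⃗·t: LHS [L T^-1], RHS [L T] ✗ — velocity is displacement per time; should be d⃗/t
(C) p⃗ = mv⃗: LHS [L M T^-1], RHS [L M T^-1] ✓ — mass (scalar) times velocity (vector)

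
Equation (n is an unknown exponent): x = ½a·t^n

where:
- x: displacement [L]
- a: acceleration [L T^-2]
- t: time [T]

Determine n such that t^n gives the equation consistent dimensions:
n = 2

x has dimensions [L]; t has dimensions [T].
The rest of the RHS has dimensions [L T^-2], so t^n must supply [T^2].
With n = 2: ½a·t^2 has dimensions [L], matching the LHS ✓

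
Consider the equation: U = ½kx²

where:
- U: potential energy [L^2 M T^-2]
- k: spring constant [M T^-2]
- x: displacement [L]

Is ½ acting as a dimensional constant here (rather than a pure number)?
No

U has dimensions [L^2 M T^-2] and kx² already has dimensions [L^2 M T^-2], so the equation balances without ½ contributing any dimensions. ½ is a pure (dimensionless) number; changing or removing it would not affect dimensional consistency.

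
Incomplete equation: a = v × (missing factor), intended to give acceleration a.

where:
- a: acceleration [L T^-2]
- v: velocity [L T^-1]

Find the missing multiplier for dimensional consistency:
1/t (inverse time), dimensions [T^-1]

a has dimensions [L T^-2] and v has dimensions [L T^-1].
The missing factor must have dimensions [L T^-2] / [L T^-1] = [T^-1], i.e. inverse time (1/t).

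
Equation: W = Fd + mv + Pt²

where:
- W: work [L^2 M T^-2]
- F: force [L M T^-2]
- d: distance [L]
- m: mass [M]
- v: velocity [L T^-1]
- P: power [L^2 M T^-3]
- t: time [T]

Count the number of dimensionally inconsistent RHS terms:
2

LHS W: [L^2 M T^-2]
- Fd: [L^2 M T^-2] ✓
- mv: [L M T^-1] ✗
- Pt²: [L^2 M T^-1] ✗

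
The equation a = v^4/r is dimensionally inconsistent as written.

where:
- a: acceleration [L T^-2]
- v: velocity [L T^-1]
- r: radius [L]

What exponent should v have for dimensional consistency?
The exponent of v should be 2: a = v^2/r

The LHS a has dimensions [L T^-2]; v has dimensions [L T^-1].
As written, the RHS v^4/r (exponent 4 on v) has dimensions [L^3 T^-4], which does not match.
With exponent 2, the RHS v^2/r has dimensions [L T^-2], matching the LHS.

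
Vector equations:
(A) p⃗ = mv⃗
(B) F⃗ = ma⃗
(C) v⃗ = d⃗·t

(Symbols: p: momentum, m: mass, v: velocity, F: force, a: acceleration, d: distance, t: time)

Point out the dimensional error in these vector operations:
(C) v⃗ = d⃗·t

(A) p⃗ = mv⃗: LHS [L M T^-1], RHS [L M T^-1] ✓ — mass (scalar) times velocity (vector)
(B) F⃗ = ma⃗: LHS [L M T^-2], RHS [L M T^-2] ✓ — Force and acceleration are vectors, mass is a scalar
(C) v⃗ = d⃗·t: LHS [L T^-1], RHS [L T] ✗ — velocity is displacement per time; should be d⃗/t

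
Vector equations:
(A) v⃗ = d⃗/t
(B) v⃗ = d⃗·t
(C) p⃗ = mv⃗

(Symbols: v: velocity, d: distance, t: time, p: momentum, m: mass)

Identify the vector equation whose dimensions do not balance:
(B) v⃗ = d⃗·t

(A) v⃗ = d⃗/t: LHS [L T^-1], RHS [L T^-1] ✓ — displacement (vector) divided by time (scalar)
(B) v⃗ = d⃗·t: LHS [L T^-1], RHS [L T] ✗ — velocity is displacement per time; should be d⃗/t
(C) p⃗ = mv⃗: LHS [L M T^-1], RHS [L M T^-1] ✓ — mass (scalar) times velocity (vector)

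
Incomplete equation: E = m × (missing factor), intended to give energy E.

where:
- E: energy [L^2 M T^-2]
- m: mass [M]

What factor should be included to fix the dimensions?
v² (velocity squared), dimensions [L^2 T^-2]

E has dimensions [L^2 M T^-2] and m has dimensions [M].
The missing factor must have dimensions [L^2 M T^-2] / [M] = [L^2 T^-2], i.e. velocity squared (v²).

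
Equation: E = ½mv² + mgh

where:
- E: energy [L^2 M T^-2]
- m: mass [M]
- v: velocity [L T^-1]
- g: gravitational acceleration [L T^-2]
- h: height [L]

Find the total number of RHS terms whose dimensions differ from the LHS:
0

LHS E: [L^2 M T^-2]
- ½mv²: [L^2 M T^-2] ✓
- mgh: [L^2 M T^-2] ✓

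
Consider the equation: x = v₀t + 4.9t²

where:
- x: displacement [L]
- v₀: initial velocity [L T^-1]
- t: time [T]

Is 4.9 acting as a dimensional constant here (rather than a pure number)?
Yes

x has dimensions [L], while t² alone has dimensions [T^2]. For the equation to balance, the factor 4.9 must carry dimensions [L T^-2] — it is a dimensional constant (a numerical value of a physical quantity with its units suppressed), not a pure number.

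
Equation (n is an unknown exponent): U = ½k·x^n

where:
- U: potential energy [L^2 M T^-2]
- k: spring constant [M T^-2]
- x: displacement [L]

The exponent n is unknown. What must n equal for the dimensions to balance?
n = 2

U has dimensions [L^2 M T^-2]; x has dimensions [L].
The rest of the RHS has dimensions [M T^-2], so x^n must supply [L^2].
With n = 2: ½k·x^2 has dimensions [L^2 M T^-2], matching the LHS ✓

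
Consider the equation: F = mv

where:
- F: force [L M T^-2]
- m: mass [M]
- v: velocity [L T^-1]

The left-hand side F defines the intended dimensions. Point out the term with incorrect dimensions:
The right-hand side term mv

F has dimensions [L M T^-2], but mv has dimensions [L M T^-1], so the term mv is dimensionally wrong for F.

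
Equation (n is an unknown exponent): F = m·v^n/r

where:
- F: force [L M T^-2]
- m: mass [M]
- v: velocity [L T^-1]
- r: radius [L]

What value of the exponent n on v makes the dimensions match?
n = 2

F has dimensions [L M T^-2]; v has dimensions [L T^-1].
The rest of the RHS has dimensions [L^-1 M], so v^n must supply [L^2 T^-2].
With n = 2: m·v^2/r has dimensions [L M T^-2], matching the LHS ✓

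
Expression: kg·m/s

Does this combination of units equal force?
No

The expression kg·m/s has dimensions [L M T^-1], but force has dimensions [L M T^-2].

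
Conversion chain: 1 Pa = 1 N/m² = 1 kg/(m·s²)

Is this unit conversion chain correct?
The chain is correct (no errors).

Correct: Pascal is Newton per square meter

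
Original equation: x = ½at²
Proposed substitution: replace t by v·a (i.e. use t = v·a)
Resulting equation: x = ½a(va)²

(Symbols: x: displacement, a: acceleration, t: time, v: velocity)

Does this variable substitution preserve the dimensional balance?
No

[t] = [T] and [v·a] = [L^2 T^-3]. These differ, so the substitution replaces a quantity by one of different dimensions and the result x = ½a(va)² has LHS [L] vs RHS [L^5 T^-8] — inconsistent.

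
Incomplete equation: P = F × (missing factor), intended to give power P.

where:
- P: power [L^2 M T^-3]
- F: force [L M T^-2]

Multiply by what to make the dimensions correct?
v (velocity), dimensions [L T^-1]

P has dimensions [L^2 M T^-3] and F has dimensions [L M T^-2].
The missing factor must have dimensions [L^2 M T^-3] / [L M T^-2] = [L T^-1], i.e. velocity (v).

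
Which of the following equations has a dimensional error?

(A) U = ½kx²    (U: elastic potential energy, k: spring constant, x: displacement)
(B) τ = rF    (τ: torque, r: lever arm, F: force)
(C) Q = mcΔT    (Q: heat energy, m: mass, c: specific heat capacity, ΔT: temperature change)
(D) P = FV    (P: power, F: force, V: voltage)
(D) P = FV

The equation (D) P = FV is dimensionally incorrect.

LHS (P): [L^2 M T^-3]
RHS (FV): [I^-1 L^3 M^2 T^-5] ✗

The dimensions do not match. The other three equations balance.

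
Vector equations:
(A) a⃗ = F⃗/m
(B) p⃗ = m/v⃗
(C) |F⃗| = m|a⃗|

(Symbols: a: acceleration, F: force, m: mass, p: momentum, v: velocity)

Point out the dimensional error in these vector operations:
(B) p⃗ = m/v⃗

(A) a⃗ = F⃗/m: LHS [L T^-2], RHS [L T^-2] ✓ — force (vector) divided by mass (scalar)
(B) p⃗ = m/v⃗: LHS [L M T^-1], RHS [L^-1 M T] ✗ — momentum is mass times velocity; should be mv⃗ (and division by a vector is undefined)
(C) |F⃗| = m|a⃗|: LHS [L M T^-2], RHS [L M T^-2] ✓ — magnitudes of vectors are scalars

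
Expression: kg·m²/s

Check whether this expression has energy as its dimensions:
No

The expression kg·m²/s has dimensions [L^2 M T^-1], but energy has dimensions [L^2 M T^-2].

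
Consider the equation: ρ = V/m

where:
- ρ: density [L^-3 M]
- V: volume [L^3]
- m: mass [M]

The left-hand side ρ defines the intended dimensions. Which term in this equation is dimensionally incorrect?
The right-hand side term V/m

ρ has dimensions [L^-3 M], but V/m has dimensions [L^3 M^-1], so the term V/m is dimensionally wrong for ρ.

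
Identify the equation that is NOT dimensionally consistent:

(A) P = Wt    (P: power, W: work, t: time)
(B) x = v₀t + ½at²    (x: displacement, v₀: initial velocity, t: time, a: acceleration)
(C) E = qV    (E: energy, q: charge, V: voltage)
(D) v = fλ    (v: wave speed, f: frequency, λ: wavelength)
(A) P = Wt

The equation (A) P = Wt is dimensionally incorrect.

LHS (P): [L^2 M T^-3]
RHS (Wt): [L^2 M T^-1] ✗

The dimensions do not match. The other three equations balance.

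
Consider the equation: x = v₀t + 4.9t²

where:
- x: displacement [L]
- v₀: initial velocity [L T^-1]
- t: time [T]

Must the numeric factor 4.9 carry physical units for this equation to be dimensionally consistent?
Yes

x has dimensions [L], while t² alone has dimensions [T^2]. For the equation to balance, the factor 4.9 must carry dimensions [L T^-2] — it is a dimensional constant (a numerical value of a physical quantity with its units suppressed), not a pure number.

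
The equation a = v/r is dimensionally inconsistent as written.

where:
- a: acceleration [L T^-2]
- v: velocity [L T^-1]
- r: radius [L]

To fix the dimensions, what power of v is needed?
The exponent of v should be 2: a = v^2/r

The LHS a has dimensions [L T^-2]; v has dimensions [L T^-1].
As written, the RHS v/r (exponent 1 on v) has dimensions [T^-1], which does not match.
With exponent 2, the RHS v^2/r has dimensions [L T^-2], matching the LHS.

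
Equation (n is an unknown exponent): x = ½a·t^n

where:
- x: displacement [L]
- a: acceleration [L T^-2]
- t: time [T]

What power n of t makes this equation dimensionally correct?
n = 2

x has dimensions [L]; t has dimensions [T].
The rest of the RHS has dimensions [L T^-2], so t^n must supply [T^2].
With n = 2: ½a·t^2 has dimensions [L], matching the LHS ✓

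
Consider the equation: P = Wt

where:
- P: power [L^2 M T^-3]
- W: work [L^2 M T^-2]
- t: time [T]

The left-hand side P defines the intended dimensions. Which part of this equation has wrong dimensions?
The right-hand side term Wt

P has dimensions [L^2 M T^-3], but Wt has dimensions [L^2 M T^-1], so the term Wt is dimensionally wrong for P.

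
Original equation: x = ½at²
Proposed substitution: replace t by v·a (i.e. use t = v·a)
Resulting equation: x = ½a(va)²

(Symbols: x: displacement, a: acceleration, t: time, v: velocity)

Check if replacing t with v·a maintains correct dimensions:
No

[t] = [T] and [v·a] = [L^2 T^-3]. These differ, so the substitution replaces a quantity by one of different dimensions and the result x = ½a(va)² has LHS [L] vs RHS [L^5 T^-8] — inconsistent.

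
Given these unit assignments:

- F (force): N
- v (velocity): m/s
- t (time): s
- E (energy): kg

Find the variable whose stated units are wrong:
E

The variable E (energy) should have units J, not kg.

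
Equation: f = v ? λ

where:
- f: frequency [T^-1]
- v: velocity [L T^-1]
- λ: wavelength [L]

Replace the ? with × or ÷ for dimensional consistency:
division (÷): f = v ÷ λ

f [T^-1]; v [L T^-1]; λ [L].
v × λ → [L^2 T^-1] ✗
v ÷ λ → [T^-1] ✓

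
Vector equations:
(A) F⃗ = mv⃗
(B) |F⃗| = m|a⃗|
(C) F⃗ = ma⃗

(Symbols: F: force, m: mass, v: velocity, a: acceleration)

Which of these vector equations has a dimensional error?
(A) F⃗ = mv⃗

(A) F⃗ = mv⃗: LHS [L M T^-2], RHS [L M T^-1] ✗ — mass times velocity is momentum, not force; should be ma⃗
(B) |F⃗| = m|a⃗|: LHS [L M T^-2], RHS [L M T^-2] ✓ — magnitudes of vectors are scalars
(C) F⃗ = ma⃗: LHS [L M T^-2], RHS [L M T^-2] ✓ — Force and acceleration are vectors, mass is a scalar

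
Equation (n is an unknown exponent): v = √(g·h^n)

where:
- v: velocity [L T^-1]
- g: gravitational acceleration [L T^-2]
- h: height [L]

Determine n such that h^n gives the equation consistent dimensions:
n = 1

v has dimensions [L T^-1]; h has dimensions [L].
With n = 1: √(g·h^1) has dimensions [L T^-1], matching the LHS ✓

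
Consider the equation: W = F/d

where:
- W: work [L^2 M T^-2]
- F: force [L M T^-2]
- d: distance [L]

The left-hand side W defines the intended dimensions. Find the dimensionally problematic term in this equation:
The right-hand side term F/d

W has dimensions [L^2 M T^-2], but F/d has dimensions [M T^-2], so the term F/d is dimensionally wrong for W.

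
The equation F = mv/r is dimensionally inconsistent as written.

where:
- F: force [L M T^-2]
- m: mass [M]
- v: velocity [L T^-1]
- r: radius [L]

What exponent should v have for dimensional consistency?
The exponent of v should be 2: F = mv^2/r

The LHS F has dimensions [L M T^-2]; v has dimensions [L T^-1].
As written, the RHS mv/r (exponent 1 on v) has dimensions [M T^-1], which does not match.
With exponent 2, the RHS mv^2/r has dimensions [L M T^-2], matching the LHS.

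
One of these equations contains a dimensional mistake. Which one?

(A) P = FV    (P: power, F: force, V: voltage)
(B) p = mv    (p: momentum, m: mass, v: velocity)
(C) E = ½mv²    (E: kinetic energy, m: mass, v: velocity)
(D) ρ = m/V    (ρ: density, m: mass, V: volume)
(A) P = FV

The equation (A) P = FV is dimensionally incorrect.

LHS (P): [L^2 M T^-3]
RHS (FV): [I^-1 L^3 M^2 T^-5] ✗

The dimensions do not match. The other three equations balance.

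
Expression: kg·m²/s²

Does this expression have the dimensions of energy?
Yes

The expression kg·m²/s² has dimensions [L^2 M T^-2], which is exactly energy [L^2 M T^-2].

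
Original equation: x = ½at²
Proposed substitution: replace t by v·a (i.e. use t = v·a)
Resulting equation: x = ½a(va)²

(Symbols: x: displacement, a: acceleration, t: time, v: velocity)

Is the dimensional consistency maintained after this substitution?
No

[t] = [T] and [v·a] = [L^2 T^-3]. These differ, so the substitution replaces a quantity by one of different dimensions and the result x = ½a(va)² has LHS [L] vs RHS [L^5 T^-8] — inconsistent.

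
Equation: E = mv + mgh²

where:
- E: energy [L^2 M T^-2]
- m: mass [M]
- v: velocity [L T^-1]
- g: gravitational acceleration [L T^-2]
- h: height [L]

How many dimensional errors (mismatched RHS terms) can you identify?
2

LHS E: [L^2 M T^-2]
- mv: [L M T^-1] ✗
- mgh²: [L^3 M T^-2] ✗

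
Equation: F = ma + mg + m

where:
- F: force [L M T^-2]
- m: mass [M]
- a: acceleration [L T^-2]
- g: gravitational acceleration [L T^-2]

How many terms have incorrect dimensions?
1

LHS F: [L M T^-2]
- ma: [L M T^-2] ✓
- mg: [L M T^-2] ✓
- m: [M] ✗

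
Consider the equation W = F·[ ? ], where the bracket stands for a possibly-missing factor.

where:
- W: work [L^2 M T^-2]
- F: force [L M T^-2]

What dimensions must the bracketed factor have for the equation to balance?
[L] — length (e.g. a distance d)

W has dimensions [L^2 M T^-2]; F has dimensions [L M T^-2].
The bracketed factor must supply [L^2 M T^-2] / [L M T^-2] = [L].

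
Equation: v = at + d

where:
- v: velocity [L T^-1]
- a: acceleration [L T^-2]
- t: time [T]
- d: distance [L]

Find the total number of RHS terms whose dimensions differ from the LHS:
1

LHS v: [L T^-1]
- at: [L T^-1] ✓
- d: [L] ✗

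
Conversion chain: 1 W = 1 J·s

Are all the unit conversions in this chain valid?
The chain is incorrect (it contains an error).

Incorrect: Watt is J/s, not J·s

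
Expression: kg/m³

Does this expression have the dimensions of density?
Yes

The expression kg/m³ has dimensions [L^-3 M], which is exactly density [L^-3 M].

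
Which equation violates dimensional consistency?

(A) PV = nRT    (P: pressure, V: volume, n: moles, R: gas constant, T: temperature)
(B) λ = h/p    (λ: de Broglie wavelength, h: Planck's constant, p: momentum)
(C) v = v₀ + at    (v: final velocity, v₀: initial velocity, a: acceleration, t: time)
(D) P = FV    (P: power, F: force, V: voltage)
(D) P = FV

The equation (D) P = FV is dimensionally incorrect.

LHS (P): [L^2 M T^-3]
RHS (FV): [I^-1 L^3 M^2 T^-5] ✗

The dimensions do not match. The other three equations balance.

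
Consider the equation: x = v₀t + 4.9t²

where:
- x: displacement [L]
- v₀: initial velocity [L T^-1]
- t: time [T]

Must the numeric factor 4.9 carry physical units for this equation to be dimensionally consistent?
Yes

x has dimensions [L], while t² alone has dimensions [T^2]. For the equation to balance, the factor 4.9 must carry dimensions [L T^-2] — it is a dimensional constant (a numerical value of a physical quantity with its units suppressed), not a pure number.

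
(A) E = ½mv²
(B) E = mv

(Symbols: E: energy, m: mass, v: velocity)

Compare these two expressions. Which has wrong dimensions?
(B)

(A) E = ½mv²: LHS [L^2 M T^-2], RHS [L^2 M T^-2] ✓
(B) E = mv: LHS [L^2 M T^-2], RHS [L M T^-1] ✗

Expression (B) E = mv is dimensionally incorrect.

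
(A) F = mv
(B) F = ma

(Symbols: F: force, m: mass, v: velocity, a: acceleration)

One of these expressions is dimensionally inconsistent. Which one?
(A)

(A) F = mv: LHS [L M T^-2], RHS [L M T^-1] ✗
(B) F = ma: LHS [L M T^-2], RHS [L M T^-2] ✓

Expression (A) F = mv is dimensionally incorrect.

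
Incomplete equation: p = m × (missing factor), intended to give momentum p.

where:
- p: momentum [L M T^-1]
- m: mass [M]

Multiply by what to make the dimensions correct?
v (velocity), dimensions [L T^-1]

p has dimensions [L M T^-1] and m has dimensions [M].
The missing factor must have dimensions [L M T^-1] / [M] = [L T^-1], i.e. velocity (v).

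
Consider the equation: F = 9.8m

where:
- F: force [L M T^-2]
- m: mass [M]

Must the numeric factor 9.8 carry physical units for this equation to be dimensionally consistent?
Yes

F has dimensions [L M T^-2], while m alone has dimensions [M]. For the equation to balance, the factor 9.8 must carry dimensions [L T^-2] — it is a dimensional constant (a numerical value of a physical quantity with its units suppressed), not a pure number.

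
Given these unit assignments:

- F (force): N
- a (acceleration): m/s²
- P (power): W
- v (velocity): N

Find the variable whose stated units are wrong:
v

The variable v (velocity) should have units m/s, not N.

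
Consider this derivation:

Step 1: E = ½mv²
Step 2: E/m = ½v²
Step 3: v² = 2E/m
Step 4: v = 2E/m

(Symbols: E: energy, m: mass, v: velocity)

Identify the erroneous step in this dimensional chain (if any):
Step 4

Step 1: E = ½mv² → LHS [L^2 M T^-2], RHS [L^2 M T^-2] ✓
Step 2: E/m = ½v² → LHS [L^2 T^-2], RHS [L^2 T^-2] ✓
Step 3: v² = 2E/m → LHS [L^2 T^-2], RHS [L^2 T^-2] ✓
Step 4: v = 2E/m → LHS [L T^-1], RHS [L^2 T^-2] ✗

The first dimensional inconsistency appears in step 4: v = 2E/m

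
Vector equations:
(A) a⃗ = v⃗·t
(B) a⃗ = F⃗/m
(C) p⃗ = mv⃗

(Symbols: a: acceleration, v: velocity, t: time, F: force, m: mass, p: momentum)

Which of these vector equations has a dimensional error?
(A) a⃗ = v⃗·t

(A) a⃗ = v⃗·t: LHS [L T^-2], RHS [L] ✗ — acceleration is velocity per time; should be v⃗/t
(B) a⃗ = F⃗/m: LHS [L T^-2], RHS [L T^-2] ✓ — force (vector) divided by mass (scalar)
(C) p⃗ = mv⃗: LHS [L M T^-1], RHS [L M T^-1] ✓ — mass (scalar) times velocity (vector)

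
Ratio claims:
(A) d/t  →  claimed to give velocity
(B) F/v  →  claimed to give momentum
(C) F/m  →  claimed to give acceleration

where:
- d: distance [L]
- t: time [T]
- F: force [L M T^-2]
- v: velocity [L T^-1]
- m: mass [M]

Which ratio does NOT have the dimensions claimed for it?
(B) F/v does not give momentum

(A) d/t: [L T^-1] = velocity [L T^-1] ✓
(B) F/v: [M T^-1] ≠ momentum [L M T^-1] ✗
(C) F/m: [L T^-2] = acceleration [L T^-2] ✓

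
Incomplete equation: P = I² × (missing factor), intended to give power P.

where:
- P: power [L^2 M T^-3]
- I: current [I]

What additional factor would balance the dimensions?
R (resistance), dimensions [I^-2 L^2 M T^-3]

P has dimensions [L^2 M T^-3] and I² has dimensions [I^2].
The missing factor must have dimensions [L^2 M T^-3] / [I^2] = [I^-2 L^2 M T^-3], i.e. resistance (R).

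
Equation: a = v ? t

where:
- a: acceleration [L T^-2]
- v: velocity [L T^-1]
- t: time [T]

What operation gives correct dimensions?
division (÷): a = v ÷ t

a [L T^-2]; v [L T^-1]; t [T].
v × t → [L] ✗
v ÷ t → [L T^-2] ✓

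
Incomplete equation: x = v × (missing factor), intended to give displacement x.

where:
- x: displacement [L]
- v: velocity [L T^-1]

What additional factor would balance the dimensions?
t (time), dimensions [T]

x has dimensions [L] and v has dimensions [L T^-1].
The missing factor must have dimensions [L] / [L T^-1] = [T], i.e. time (t).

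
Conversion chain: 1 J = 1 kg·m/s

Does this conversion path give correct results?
The chain is incorrect (it contains an error).

Incorrect: Joule is kg·m²/s², not kg·m/s (that is momentum)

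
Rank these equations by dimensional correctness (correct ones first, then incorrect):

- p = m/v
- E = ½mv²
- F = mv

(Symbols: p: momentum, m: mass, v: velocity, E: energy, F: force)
Dimensionally correct: E = ½mv²
Dimensionally incorrect: p = m/v, F = mv
Ordered (correct first, then incorrect): E = ½mv², p = m/v, F = mv

- p = m/v: LHS [L M T^-1], RHS [L^-1 M T] → incorrect ✗
- E = ½mv²: LHS [L^2 M T^-2], RHS [L^2 M T^-2] → correct ✓
- F = mv: LHS [L M T^-2], RHS [L M T^-1] → incorrect ✗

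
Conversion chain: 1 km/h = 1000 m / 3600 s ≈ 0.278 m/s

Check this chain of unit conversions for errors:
The chain is correct (no errors).

Correct: 1 km = 1000 m, 1 h = 3600 s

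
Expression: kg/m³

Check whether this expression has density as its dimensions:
Yes

The expression kg/m³ has dimensions [L^-3 M], which is exactly density [L^-3 M].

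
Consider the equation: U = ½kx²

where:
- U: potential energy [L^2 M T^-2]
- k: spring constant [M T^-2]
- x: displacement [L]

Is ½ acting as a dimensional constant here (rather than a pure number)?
No

U has dimensions [L^2 M T^-2] and kx² already has dimensions [L^2 M T^-2], so the equation balances without ½ contributing any dimensions. ½ is a pure (dimensionless) number; changing or removing it would not affect dimensional consistency.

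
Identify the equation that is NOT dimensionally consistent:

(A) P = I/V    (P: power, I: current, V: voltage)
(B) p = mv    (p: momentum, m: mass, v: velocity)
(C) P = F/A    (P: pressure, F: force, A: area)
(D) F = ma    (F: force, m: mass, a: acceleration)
(A) P = I/V

The equation (A) P = I/V is dimensionally incorrect.

LHS (P): [L^2 M T^-3]
RHS (I/V): [I^2 L^-2 M^-1 T^3] ✗

The dimensions do not match. The other three equations balance.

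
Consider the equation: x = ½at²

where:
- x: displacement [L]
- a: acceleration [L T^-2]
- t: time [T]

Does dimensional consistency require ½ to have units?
No

x has dimensions [L] and at² already has dimensions [L], so the equation balances without ½ contributing any dimensions. ½ is a pure (dimensionless) number; changing or removing it would not affect dimensional consistency.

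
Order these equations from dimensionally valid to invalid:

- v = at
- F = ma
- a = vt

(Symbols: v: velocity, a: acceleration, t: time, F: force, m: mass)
Dimensionally correct: v = at, F = ma
Dimensionally incorrect: a = vt
Ordered (correct first, then incorrect): v = at, F = ma, a = vt

- v = at: LHS [L T^-1], RHS [L T^-1] → correct ✓
- F = ma: LHS [L M T^-2], RHS [L M T^-2] → correct ✓
- a = vt: LHS [L T^-2], RHS [L] → incorrect ✗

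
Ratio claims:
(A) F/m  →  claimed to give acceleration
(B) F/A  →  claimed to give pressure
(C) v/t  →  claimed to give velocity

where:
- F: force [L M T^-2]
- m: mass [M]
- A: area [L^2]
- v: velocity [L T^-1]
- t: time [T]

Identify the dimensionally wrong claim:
(C) v/t does not give velocity

(A) F/m: [L T^-2] = acceleration [L T^-2] ✓
(B) F/A: [L^-1 M T^-2] = pressure [L^-1 M T^-2] ✓
(C) v/t: [L T^-2] ≠ velocity [L T^-1] ✗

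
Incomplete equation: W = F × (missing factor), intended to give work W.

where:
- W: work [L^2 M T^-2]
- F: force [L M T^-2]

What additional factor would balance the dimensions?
d (distance), dimensions [L]

W has dimensions [L^2 M T^-2] and F has dimensions [L M T^-2].
The missing factor must have dimensions [L^2 M T^-2] / [L M T^-2] = [L], i.e. distance (d).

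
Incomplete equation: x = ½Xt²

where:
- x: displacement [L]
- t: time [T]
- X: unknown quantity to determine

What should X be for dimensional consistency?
X = a (acceleration), dimensions [L T^-2]

x has dimensions [L]; the rest of the RHS (½ t²) has dimensions [T^2].
So X must have dimensions [L T^-2] — X = a (acceleration).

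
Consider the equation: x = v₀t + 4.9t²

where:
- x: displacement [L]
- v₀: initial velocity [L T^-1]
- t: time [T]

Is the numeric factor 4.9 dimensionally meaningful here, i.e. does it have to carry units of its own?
Yes

x has dimensions [L], while t² alone has dimensions [T^2]. For the equation to balance, the factor 4.9 must carry dimensions [L T^-2] — it is a dimensional constant (a numerical value of a physical quantity with its units suppressed), not a pure number.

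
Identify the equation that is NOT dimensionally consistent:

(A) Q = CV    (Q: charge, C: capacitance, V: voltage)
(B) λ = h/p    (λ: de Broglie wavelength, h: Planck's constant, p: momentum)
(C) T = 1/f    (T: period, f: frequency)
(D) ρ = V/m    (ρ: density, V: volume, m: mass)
(D) ρ = V/m

The equation (D) ρ = V/m is dimensionally incorrect.

LHS (ρ): [L^-3 M]
RHS (V/m): [L^3 M^-1] ✗

The dimensions do not match. The other three equations balance.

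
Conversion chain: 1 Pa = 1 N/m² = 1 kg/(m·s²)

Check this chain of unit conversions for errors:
The chain is correct (no errors).

Correct: Pascal is Newton per square meter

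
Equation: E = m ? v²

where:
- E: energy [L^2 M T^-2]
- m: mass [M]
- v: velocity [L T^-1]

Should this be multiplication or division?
multiplication (×): E = m × v²

E [L^2 M T^-2]; m [M]; v² [L^2 T^-2].
m × v² → [L^2 M T^-2] ✓
m ÷ v² → [L^-2 M T^2] ✗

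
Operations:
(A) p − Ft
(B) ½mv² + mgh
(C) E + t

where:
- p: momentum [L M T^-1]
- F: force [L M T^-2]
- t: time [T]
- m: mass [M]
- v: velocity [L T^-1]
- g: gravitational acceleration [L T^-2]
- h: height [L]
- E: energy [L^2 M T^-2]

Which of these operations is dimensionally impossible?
(C) E + t

(A) p − Ft: p [L M T^-1] and Ft [L M T^-1] — same dimensions ✓
(B) ½mv² + mgh: ½mv² [L^2 M T^-2] and mgh [L^2 M T^-2] — same dimensions ✓
(C) E + t: E [L^2 M T^-2] and t [T] — different dimensions cannot be added/subtracted ✗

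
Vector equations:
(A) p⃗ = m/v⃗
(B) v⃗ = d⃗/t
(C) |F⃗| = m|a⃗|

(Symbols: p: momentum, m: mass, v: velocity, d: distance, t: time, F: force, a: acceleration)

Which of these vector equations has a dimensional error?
(A) p⃗ = m/v⃗

(A) p⃗ = m/v⃗: LHS [L M T^-1], RHS [L^-1 M T] ✗ — momentum is mass times velocity; should be mv⃗ (and division by a vector is undefined)
(B) v⃗ = d⃗/t: LHS [L T^-1], RHS [L T^-1] ✓ — displacement (vector) divided by time (scalar)
(C) |F⃗| = m|a⃗|: LHS [L M T^-2], RHS [L M T^-2] ✓ — magnitudes of vectors are scalars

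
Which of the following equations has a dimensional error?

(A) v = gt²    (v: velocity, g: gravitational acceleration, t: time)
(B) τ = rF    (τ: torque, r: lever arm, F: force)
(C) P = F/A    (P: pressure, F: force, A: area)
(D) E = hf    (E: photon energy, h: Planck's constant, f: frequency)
(A) v = gt²

The equation (A) v = gt² is dimensionally incorrect.

LHS (v): [L T^-1]
RHS (gt²): [L] ✗

The dimensions do not match. The other three equations balance.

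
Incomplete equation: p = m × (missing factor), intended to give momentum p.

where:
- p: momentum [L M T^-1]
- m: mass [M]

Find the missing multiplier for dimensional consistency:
v (velocity), dimensions [L T^-1]

p has dimensions [L M T^-1] and m has dimensions [M].
The missing factor must have dimensions [L M T^-1] / [M] = [L T^-1], i.e. velocity (v).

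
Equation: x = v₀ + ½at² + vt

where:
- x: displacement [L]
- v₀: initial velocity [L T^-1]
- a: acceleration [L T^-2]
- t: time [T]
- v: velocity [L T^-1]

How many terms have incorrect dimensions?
1

LHS x: [L]
- v₀: [L T^-1] ✗
- ½at²: [L] ✓
- vt: [L] ✓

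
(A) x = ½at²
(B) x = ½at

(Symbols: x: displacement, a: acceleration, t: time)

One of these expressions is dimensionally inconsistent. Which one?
(B)

(A) x = ½at²: LHS [L], RHS [L] ✓
(B) x = ½at: LHS [L], RHS [L T^-1] ✗

Expression (B) x = ½at is dimensionally incorrect.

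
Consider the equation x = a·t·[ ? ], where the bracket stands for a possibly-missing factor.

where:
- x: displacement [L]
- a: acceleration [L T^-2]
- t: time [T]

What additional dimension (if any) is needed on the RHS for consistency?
[T] — time (e.g. t)

x has dimensions [L]; a·t has dimensions [L T^-1].
The bracketed factor must supply [L] / [L T^-1] = [T].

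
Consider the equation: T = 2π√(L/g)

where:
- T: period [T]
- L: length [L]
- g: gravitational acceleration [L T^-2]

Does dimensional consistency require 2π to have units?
No

T has dimensions [T] and √(L/g) already has dimensions [T], so the equation balances without 2π contributing any dimensions. 2π is a pure (dimensionless) number; changing or removing it would not affect dimensional consistency.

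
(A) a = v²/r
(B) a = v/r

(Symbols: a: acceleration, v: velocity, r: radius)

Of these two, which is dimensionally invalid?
(B)

(A) a = v²/r: LHS [L T^-2], RHS [L T^-2] ✓
(B) a = v/r: LHS [L T^-2], RHS [T^-1] ✗

Expression (B) a = v/r is dimensionally incorrect.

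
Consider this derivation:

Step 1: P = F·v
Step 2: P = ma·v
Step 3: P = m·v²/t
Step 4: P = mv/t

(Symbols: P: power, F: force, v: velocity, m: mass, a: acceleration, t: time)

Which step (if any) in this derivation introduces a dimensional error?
Step 4

Step 1: P = F·v → LHS [L^2 M T^-3], RHS [L^2 M T^-3] ✓
Step 2: P = ma·v → LHS [L^2 M T^-3], RHS [L^2 M T^-3] ✓
Step 3: P = m·v²/t → LHS [L^2 M T^-3], RHS [L^2 M T^-3] ✓
Step 4: P = mv/t → LHS [L^2 M T^-3], RHS [L M T^-2] ✗

The first dimensional inconsistency appears in step 4: P = mv/t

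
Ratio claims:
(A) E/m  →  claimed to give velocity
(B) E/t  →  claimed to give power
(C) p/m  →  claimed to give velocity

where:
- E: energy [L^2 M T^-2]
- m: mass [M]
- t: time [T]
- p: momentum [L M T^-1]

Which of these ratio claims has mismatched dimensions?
(A) E/m does not give velocity

(A) E/m: [L^2 T^-2] ≠ velocity [L T^-1] ✗
(B) E/t: [L^2 M T^-3] = power [L^2 M T^-3] ✓
(C) p/m: [L T^-1] = velocity [L T^-1] ✓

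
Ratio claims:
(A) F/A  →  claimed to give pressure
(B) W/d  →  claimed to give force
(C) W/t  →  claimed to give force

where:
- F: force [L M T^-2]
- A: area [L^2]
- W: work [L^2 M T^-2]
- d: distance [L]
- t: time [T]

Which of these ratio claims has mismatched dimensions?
(C) W/t does not give force

(A) F/A: [L^-1 M T^-2] = pressure [L^-1 M T^-2] ✓
(B) W/d: [L M T^-2] = force [L M T^-2] ✓
(C) W/t: [L^2 M T^-3] ≠ force [L M T^-2] ✗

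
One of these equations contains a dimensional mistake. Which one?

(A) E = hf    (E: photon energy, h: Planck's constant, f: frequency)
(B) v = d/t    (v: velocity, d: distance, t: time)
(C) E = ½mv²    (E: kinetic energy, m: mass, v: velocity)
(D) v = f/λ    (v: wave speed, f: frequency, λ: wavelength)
(D) v = f/λ

The equation (D) v = f/λ is dimensionally incorrect.

LHS (v): [L T^-1]
RHS (f/λ): [L^-1 T^-1] ✗

The dimensions do not match. The other three equations balance.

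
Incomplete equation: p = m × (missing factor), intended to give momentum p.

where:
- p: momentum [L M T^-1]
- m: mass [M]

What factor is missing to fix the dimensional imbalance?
v (velocity), dimensions [L T^-1]

p has dimensions [L M T^-1] and m has dimensions [M].
The missing factor must have dimensions [L M T^-1] / [M] = [L T^-1], i.e. velocity (v).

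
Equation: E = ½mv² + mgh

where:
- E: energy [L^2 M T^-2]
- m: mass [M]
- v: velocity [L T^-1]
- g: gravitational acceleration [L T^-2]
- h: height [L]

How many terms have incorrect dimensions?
0

LHS E: [L^2 M T^-2]
- ½mv²: [L^2 M T^-2] ✓
- mgh: [L^2 M T^-2] ✓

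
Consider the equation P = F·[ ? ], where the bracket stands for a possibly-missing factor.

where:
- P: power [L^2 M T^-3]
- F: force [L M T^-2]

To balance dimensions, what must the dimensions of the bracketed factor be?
[L T^-1] — velocity (e.g. v)

P has dimensions [L^2 M T^-3]; F has dimensions [L M T^-2].
The bracketed factor must supply [L^2 M T^-3] / [L M T^-2] = [L T^-1].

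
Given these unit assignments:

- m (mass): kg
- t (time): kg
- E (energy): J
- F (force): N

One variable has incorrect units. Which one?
t

The variable t (time) should have units s, not kg.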